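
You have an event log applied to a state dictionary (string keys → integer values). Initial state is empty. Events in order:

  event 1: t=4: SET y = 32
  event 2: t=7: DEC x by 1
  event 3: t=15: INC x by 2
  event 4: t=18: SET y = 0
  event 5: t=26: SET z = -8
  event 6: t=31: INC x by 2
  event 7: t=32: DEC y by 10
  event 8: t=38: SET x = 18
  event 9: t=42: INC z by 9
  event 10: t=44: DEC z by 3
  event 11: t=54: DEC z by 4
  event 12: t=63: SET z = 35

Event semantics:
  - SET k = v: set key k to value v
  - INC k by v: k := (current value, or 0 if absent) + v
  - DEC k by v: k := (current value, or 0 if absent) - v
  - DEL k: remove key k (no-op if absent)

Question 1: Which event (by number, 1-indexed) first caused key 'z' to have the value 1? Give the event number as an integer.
Looking for first event where z becomes 1:
  event 5: z = -8
  event 6: z = -8
  event 7: z = -8
  event 8: z = -8
  event 9: z -8 -> 1  <-- first match

Answer: 9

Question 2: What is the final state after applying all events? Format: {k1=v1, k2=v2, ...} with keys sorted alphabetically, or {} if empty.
Answer: {x=18, y=-10, z=35}

Derivation:
  after event 1 (t=4: SET y = 32): {y=32}
  after event 2 (t=7: DEC x by 1): {x=-1, y=32}
  after event 3 (t=15: INC x by 2): {x=1, y=32}
  after event 4 (t=18: SET y = 0): {x=1, y=0}
  after event 5 (t=26: SET z = -8): {x=1, y=0, z=-8}
  after event 6 (t=31: INC x by 2): {x=3, y=0, z=-8}
  after event 7 (t=32: DEC y by 10): {x=3, y=-10, z=-8}
  after event 8 (t=38: SET x = 18): {x=18, y=-10, z=-8}
  after event 9 (t=42: INC z by 9): {x=18, y=-10, z=1}
  after event 10 (t=44: DEC z by 3): {x=18, y=-10, z=-2}
  after event 11 (t=54: DEC z by 4): {x=18, y=-10, z=-6}
  after event 12 (t=63: SET z = 35): {x=18, y=-10, z=35}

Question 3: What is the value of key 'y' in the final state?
Answer: -10

Derivation:
Track key 'y' through all 12 events:
  event 1 (t=4: SET y = 32): y (absent) -> 32
  event 2 (t=7: DEC x by 1): y unchanged
  event 3 (t=15: INC x by 2): y unchanged
  event 4 (t=18: SET y = 0): y 32 -> 0
  event 5 (t=26: SET z = -8): y unchanged
  event 6 (t=31: INC x by 2): y unchanged
  event 7 (t=32: DEC y by 10): y 0 -> -10
  event 8 (t=38: SET x = 18): y unchanged
  event 9 (t=42: INC z by 9): y unchanged
  event 10 (t=44: DEC z by 3): y unchanged
  event 11 (t=54: DEC z by 4): y unchanged
  event 12 (t=63: SET z = 35): y unchanged
Final: y = -10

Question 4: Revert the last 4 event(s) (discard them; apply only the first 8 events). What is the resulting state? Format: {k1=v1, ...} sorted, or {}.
Answer: {x=18, y=-10, z=-8}

Derivation:
Keep first 8 events (discard last 4):
  after event 1 (t=4: SET y = 32): {y=32}
  after event 2 (t=7: DEC x by 1): {x=-1, y=32}
  after event 3 (t=15: INC x by 2): {x=1, y=32}
  after event 4 (t=18: SET y = 0): {x=1, y=0}
  after event 5 (t=26: SET z = -8): {x=1, y=0, z=-8}
  after event 6 (t=31: INC x by 2): {x=3, y=0, z=-8}
  after event 7 (t=32: DEC y by 10): {x=3, y=-10, z=-8}
  after event 8 (t=38: SET x = 18): {x=18, y=-10, z=-8}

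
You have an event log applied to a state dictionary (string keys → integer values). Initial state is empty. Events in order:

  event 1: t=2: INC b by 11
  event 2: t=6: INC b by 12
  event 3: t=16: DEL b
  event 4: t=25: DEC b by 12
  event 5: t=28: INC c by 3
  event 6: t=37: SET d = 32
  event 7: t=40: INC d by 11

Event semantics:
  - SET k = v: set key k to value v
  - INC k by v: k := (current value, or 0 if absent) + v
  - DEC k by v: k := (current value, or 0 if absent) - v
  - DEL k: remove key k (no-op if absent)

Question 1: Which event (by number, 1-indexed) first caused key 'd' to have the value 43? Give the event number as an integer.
Answer: 7

Derivation:
Looking for first event where d becomes 43:
  event 6: d = 32
  event 7: d 32 -> 43  <-- first match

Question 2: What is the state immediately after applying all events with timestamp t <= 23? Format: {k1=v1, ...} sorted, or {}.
Apply events with t <= 23 (3 events):
  after event 1 (t=2: INC b by 11): {b=11}
  after event 2 (t=6: INC b by 12): {b=23}
  after event 3 (t=16: DEL b): {}

Answer: {}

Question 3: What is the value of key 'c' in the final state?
Track key 'c' through all 7 events:
  event 1 (t=2: INC b by 11): c unchanged
  event 2 (t=6: INC b by 12): c unchanged
  event 3 (t=16: DEL b): c unchanged
  event 4 (t=25: DEC b by 12): c unchanged
  event 5 (t=28: INC c by 3): c (absent) -> 3
  event 6 (t=37: SET d = 32): c unchanged
  event 7 (t=40: INC d by 11): c unchanged
Final: c = 3

Answer: 3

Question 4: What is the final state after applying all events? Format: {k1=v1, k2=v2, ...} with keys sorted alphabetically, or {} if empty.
  after event 1 (t=2: INC b by 11): {b=11}
  after event 2 (t=6: INC b by 12): {b=23}
  after event 3 (t=16: DEL b): {}
  after event 4 (t=25: DEC b by 12): {b=-12}
  after event 5 (t=28: INC c by 3): {b=-12, c=3}
  after event 6 (t=37: SET d = 32): {b=-12, c=3, d=32}
  after event 7 (t=40: INC d by 11): {b=-12, c=3, d=43}

Answer: {b=-12, c=3, d=43}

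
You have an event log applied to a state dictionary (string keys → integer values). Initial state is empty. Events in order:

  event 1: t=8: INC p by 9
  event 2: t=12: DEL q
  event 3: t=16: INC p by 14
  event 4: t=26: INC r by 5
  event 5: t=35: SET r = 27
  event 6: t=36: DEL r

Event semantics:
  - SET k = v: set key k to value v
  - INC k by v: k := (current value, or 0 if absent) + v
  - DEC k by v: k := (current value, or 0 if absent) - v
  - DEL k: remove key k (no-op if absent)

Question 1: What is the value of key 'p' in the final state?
Answer: 23

Derivation:
Track key 'p' through all 6 events:
  event 1 (t=8: INC p by 9): p (absent) -> 9
  event 2 (t=12: DEL q): p unchanged
  event 3 (t=16: INC p by 14): p 9 -> 23
  event 4 (t=26: INC r by 5): p unchanged
  event 5 (t=35: SET r = 27): p unchanged
  event 6 (t=36: DEL r): p unchanged
Final: p = 23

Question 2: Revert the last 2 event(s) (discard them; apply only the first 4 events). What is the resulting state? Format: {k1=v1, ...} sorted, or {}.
Keep first 4 events (discard last 2):
  after event 1 (t=8: INC p by 9): {p=9}
  after event 2 (t=12: DEL q): {p=9}
  after event 3 (t=16: INC p by 14): {p=23}
  after event 4 (t=26: INC r by 5): {p=23, r=5}

Answer: {p=23, r=5}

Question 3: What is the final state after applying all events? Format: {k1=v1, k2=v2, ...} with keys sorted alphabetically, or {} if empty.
  after event 1 (t=8: INC p by 9): {p=9}
  after event 2 (t=12: DEL q): {p=9}
  after event 3 (t=16: INC p by 14): {p=23}
  after event 4 (t=26: INC r by 5): {p=23, r=5}
  after event 5 (t=35: SET r = 27): {p=23, r=27}
  after event 6 (t=36: DEL r): {p=23}

Answer: {p=23}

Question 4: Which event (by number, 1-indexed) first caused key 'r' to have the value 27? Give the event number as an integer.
Looking for first event where r becomes 27:
  event 4: r = 5
  event 5: r 5 -> 27  <-- first match

Answer: 5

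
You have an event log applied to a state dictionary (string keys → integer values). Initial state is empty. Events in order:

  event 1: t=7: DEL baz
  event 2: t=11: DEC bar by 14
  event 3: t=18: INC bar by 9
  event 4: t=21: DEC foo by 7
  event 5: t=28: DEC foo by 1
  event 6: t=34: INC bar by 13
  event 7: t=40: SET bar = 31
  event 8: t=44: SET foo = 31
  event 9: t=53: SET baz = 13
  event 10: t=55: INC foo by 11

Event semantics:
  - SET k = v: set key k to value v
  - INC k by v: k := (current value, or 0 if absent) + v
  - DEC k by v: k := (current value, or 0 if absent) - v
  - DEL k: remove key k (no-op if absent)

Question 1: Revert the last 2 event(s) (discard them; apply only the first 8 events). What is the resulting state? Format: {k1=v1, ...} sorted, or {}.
Answer: {bar=31, foo=31}

Derivation:
Keep first 8 events (discard last 2):
  after event 1 (t=7: DEL baz): {}
  after event 2 (t=11: DEC bar by 14): {bar=-14}
  after event 3 (t=18: INC bar by 9): {bar=-5}
  after event 4 (t=21: DEC foo by 7): {bar=-5, foo=-7}
  after event 5 (t=28: DEC foo by 1): {bar=-5, foo=-8}
  after event 6 (t=34: INC bar by 13): {bar=8, foo=-8}
  after event 7 (t=40: SET bar = 31): {bar=31, foo=-8}
  after event 8 (t=44: SET foo = 31): {bar=31, foo=31}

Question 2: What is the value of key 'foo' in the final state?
Answer: 42

Derivation:
Track key 'foo' through all 10 events:
  event 1 (t=7: DEL baz): foo unchanged
  event 2 (t=11: DEC bar by 14): foo unchanged
  event 3 (t=18: INC bar by 9): foo unchanged
  event 4 (t=21: DEC foo by 7): foo (absent) -> -7
  event 5 (t=28: DEC foo by 1): foo -7 -> -8
  event 6 (t=34: INC bar by 13): foo unchanged
  event 7 (t=40: SET bar = 31): foo unchanged
  event 8 (t=44: SET foo = 31): foo -8 -> 31
  event 9 (t=53: SET baz = 13): foo unchanged
  event 10 (t=55: INC foo by 11): foo 31 -> 42
Final: foo = 42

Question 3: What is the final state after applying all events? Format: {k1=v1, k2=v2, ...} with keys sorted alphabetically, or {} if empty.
  after event 1 (t=7: DEL baz): {}
  after event 2 (t=11: DEC bar by 14): {bar=-14}
  after event 3 (t=18: INC bar by 9): {bar=-5}
  after event 4 (t=21: DEC foo by 7): {bar=-5, foo=-7}
  after event 5 (t=28: DEC foo by 1): {bar=-5, foo=-8}
  after event 6 (t=34: INC bar by 13): {bar=8, foo=-8}
  after event 7 (t=40: SET bar = 31): {bar=31, foo=-8}
  after event 8 (t=44: SET foo = 31): {bar=31, foo=31}
  after event 9 (t=53: SET baz = 13): {bar=31, baz=13, foo=31}
  after event 10 (t=55: INC foo by 11): {bar=31, baz=13, foo=42}

Answer: {bar=31, baz=13, foo=42}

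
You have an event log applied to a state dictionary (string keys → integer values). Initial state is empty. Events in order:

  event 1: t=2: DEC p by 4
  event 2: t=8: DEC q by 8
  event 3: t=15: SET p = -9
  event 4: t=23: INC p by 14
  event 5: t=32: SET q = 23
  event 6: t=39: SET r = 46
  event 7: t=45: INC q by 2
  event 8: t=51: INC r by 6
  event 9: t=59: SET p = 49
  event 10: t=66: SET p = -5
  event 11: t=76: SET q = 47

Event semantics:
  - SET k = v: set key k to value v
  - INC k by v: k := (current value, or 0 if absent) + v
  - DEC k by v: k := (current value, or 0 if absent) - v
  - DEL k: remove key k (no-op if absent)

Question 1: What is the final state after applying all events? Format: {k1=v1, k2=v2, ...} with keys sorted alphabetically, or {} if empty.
Answer: {p=-5, q=47, r=52}

Derivation:
  after event 1 (t=2: DEC p by 4): {p=-4}
  after event 2 (t=8: DEC q by 8): {p=-4, q=-8}
  after event 3 (t=15: SET p = -9): {p=-9, q=-8}
  after event 4 (t=23: INC p by 14): {p=5, q=-8}
  after event 5 (t=32: SET q = 23): {p=5, q=23}
  after event 6 (t=39: SET r = 46): {p=5, q=23, r=46}
  after event 7 (t=45: INC q by 2): {p=5, q=25, r=46}
  after event 8 (t=51: INC r by 6): {p=5, q=25, r=52}
  after event 9 (t=59: SET p = 49): {p=49, q=25, r=52}
  after event 10 (t=66: SET p = -5): {p=-5, q=25, r=52}
  after event 11 (t=76: SET q = 47): {p=-5, q=47, r=52}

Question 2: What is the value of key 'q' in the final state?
Track key 'q' through all 11 events:
  event 1 (t=2: DEC p by 4): q unchanged
  event 2 (t=8: DEC q by 8): q (absent) -> -8
  event 3 (t=15: SET p = -9): q unchanged
  event 4 (t=23: INC p by 14): q unchanged
  event 5 (t=32: SET q = 23): q -8 -> 23
  event 6 (t=39: SET r = 46): q unchanged
  event 7 (t=45: INC q by 2): q 23 -> 25
  event 8 (t=51: INC r by 6): q unchanged
  event 9 (t=59: SET p = 49): q unchanged
  event 10 (t=66: SET p = -5): q unchanged
  event 11 (t=76: SET q = 47): q 25 -> 47
Final: q = 47

Answer: 47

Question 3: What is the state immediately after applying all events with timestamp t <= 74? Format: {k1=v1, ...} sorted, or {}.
Answer: {p=-5, q=25, r=52}

Derivation:
Apply events with t <= 74 (10 events):
  after event 1 (t=2: DEC p by 4): {p=-4}
  after event 2 (t=8: DEC q by 8): {p=-4, q=-8}
  after event 3 (t=15: SET p = -9): {p=-9, q=-8}
  after event 4 (t=23: INC p by 14): {p=5, q=-8}
  after event 5 (t=32: SET q = 23): {p=5, q=23}
  after event 6 (t=39: SET r = 46): {p=5, q=23, r=46}
  after event 7 (t=45: INC q by 2): {p=5, q=25, r=46}
  after event 8 (t=51: INC r by 6): {p=5, q=25, r=52}
  after event 9 (t=59: SET p = 49): {p=49, q=25, r=52}
  after event 10 (t=66: SET p = -5): {p=-5, q=25, r=52}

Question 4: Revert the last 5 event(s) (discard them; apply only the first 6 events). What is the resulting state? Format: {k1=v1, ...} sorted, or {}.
Keep first 6 events (discard last 5):
  after event 1 (t=2: DEC p by 4): {p=-4}
  after event 2 (t=8: DEC q by 8): {p=-4, q=-8}
  after event 3 (t=15: SET p = -9): {p=-9, q=-8}
  after event 4 (t=23: INC p by 14): {p=5, q=-8}
  after event 5 (t=32: SET q = 23): {p=5, q=23}
  after event 6 (t=39: SET r = 46): {p=5, q=23, r=46}

Answer: {p=5, q=23, r=46}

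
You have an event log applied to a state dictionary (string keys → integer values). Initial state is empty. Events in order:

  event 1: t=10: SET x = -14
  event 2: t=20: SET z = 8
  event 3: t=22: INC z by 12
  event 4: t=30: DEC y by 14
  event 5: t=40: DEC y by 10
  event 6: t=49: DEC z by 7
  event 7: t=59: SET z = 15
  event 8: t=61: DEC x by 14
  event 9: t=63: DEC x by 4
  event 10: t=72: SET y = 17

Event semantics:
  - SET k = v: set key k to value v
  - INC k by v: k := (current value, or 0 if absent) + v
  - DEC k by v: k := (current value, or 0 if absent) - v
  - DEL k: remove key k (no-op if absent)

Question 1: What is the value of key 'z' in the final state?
Answer: 15

Derivation:
Track key 'z' through all 10 events:
  event 1 (t=10: SET x = -14): z unchanged
  event 2 (t=20: SET z = 8): z (absent) -> 8
  event 3 (t=22: INC z by 12): z 8 -> 20
  event 4 (t=30: DEC y by 14): z unchanged
  event 5 (t=40: DEC y by 10): z unchanged
  event 6 (t=49: DEC z by 7): z 20 -> 13
  event 7 (t=59: SET z = 15): z 13 -> 15
  event 8 (t=61: DEC x by 14): z unchanged
  event 9 (t=63: DEC x by 4): z unchanged
  event 10 (t=72: SET y = 17): z unchanged
Final: z = 15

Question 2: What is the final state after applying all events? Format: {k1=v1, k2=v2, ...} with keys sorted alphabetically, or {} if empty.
Answer: {x=-32, y=17, z=15}

Derivation:
  after event 1 (t=10: SET x = -14): {x=-14}
  after event 2 (t=20: SET z = 8): {x=-14, z=8}
  after event 3 (t=22: INC z by 12): {x=-14, z=20}
  after event 4 (t=30: DEC y by 14): {x=-14, y=-14, z=20}
  after event 5 (t=40: DEC y by 10): {x=-14, y=-24, z=20}
  after event 6 (t=49: DEC z by 7): {x=-14, y=-24, z=13}
  after event 7 (t=59: SET z = 15): {x=-14, y=-24, z=15}
  after event 8 (t=61: DEC x by 14): {x=-28, y=-24, z=15}
  after event 9 (t=63: DEC x by 4): {x=-32, y=-24, z=15}
  after event 10 (t=72: SET y = 17): {x=-32, y=17, z=15}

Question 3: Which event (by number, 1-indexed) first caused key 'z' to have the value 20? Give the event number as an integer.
Looking for first event where z becomes 20:
  event 2: z = 8
  event 3: z 8 -> 20  <-- first match

Answer: 3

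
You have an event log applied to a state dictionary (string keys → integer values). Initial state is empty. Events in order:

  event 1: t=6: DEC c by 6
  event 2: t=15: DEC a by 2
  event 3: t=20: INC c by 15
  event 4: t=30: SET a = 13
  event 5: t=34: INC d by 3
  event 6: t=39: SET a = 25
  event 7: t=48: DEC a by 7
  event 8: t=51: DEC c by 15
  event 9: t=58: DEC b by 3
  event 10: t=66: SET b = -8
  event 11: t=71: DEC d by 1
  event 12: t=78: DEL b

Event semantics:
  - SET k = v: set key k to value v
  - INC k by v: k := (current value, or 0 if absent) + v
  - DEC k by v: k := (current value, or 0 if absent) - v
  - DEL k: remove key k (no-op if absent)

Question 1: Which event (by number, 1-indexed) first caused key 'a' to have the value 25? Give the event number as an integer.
Looking for first event where a becomes 25:
  event 2: a = -2
  event 3: a = -2
  event 4: a = 13
  event 5: a = 13
  event 6: a 13 -> 25  <-- first match

Answer: 6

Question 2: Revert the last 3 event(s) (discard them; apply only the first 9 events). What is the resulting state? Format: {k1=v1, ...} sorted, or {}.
Keep first 9 events (discard last 3):
  after event 1 (t=6: DEC c by 6): {c=-6}
  after event 2 (t=15: DEC a by 2): {a=-2, c=-6}
  after event 3 (t=20: INC c by 15): {a=-2, c=9}
  after event 4 (t=30: SET a = 13): {a=13, c=9}
  after event 5 (t=34: INC d by 3): {a=13, c=9, d=3}
  after event 6 (t=39: SET a = 25): {a=25, c=9, d=3}
  after event 7 (t=48: DEC a by 7): {a=18, c=9, d=3}
  after event 8 (t=51: DEC c by 15): {a=18, c=-6, d=3}
  after event 9 (t=58: DEC b by 3): {a=18, b=-3, c=-6, d=3}

Answer: {a=18, b=-3, c=-6, d=3}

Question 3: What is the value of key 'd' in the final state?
Track key 'd' through all 12 events:
  event 1 (t=6: DEC c by 6): d unchanged
  event 2 (t=15: DEC a by 2): d unchanged
  event 3 (t=20: INC c by 15): d unchanged
  event 4 (t=30: SET a = 13): d unchanged
  event 5 (t=34: INC d by 3): d (absent) -> 3
  event 6 (t=39: SET a = 25): d unchanged
  event 7 (t=48: DEC a by 7): d unchanged
  event 8 (t=51: DEC c by 15): d unchanged
  event 9 (t=58: DEC b by 3): d unchanged
  event 10 (t=66: SET b = -8): d unchanged
  event 11 (t=71: DEC d by 1): d 3 -> 2
  event 12 (t=78: DEL b): d unchanged
Final: d = 2

Answer: 2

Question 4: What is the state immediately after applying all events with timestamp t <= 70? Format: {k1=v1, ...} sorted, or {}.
Apply events with t <= 70 (10 events):
  after event 1 (t=6: DEC c by 6): {c=-6}
  after event 2 (t=15: DEC a by 2): {a=-2, c=-6}
  after event 3 (t=20: INC c by 15): {a=-2, c=9}
  after event 4 (t=30: SET a = 13): {a=13, c=9}
  after event 5 (t=34: INC d by 3): {a=13, c=9, d=3}
  after event 6 (t=39: SET a = 25): {a=25, c=9, d=3}
  after event 7 (t=48: DEC a by 7): {a=18, c=9, d=3}
  after event 8 (t=51: DEC c by 15): {a=18, c=-6, d=3}
  after event 9 (t=58: DEC b by 3): {a=18, b=-3, c=-6, d=3}
  after event 10 (t=66: SET b = -8): {a=18, b=-8, c=-6, d=3}

Answer: {a=18, b=-8, c=-6, d=3}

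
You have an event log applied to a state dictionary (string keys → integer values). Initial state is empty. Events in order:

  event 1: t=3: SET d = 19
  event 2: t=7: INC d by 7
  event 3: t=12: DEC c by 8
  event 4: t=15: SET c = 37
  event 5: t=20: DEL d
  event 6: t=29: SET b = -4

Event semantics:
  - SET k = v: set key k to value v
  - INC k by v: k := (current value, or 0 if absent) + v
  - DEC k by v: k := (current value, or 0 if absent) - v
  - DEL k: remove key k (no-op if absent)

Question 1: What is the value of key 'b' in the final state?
Answer: -4

Derivation:
Track key 'b' through all 6 events:
  event 1 (t=3: SET d = 19): b unchanged
  event 2 (t=7: INC d by 7): b unchanged
  event 3 (t=12: DEC c by 8): b unchanged
  event 4 (t=15: SET c = 37): b unchanged
  event 5 (t=20: DEL d): b unchanged
  event 6 (t=29: SET b = -4): b (absent) -> -4
Final: b = -4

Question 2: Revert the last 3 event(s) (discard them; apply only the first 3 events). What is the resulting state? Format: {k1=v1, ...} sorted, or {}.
Answer: {c=-8, d=26}

Derivation:
Keep first 3 events (discard last 3):
  after event 1 (t=3: SET d = 19): {d=19}
  after event 2 (t=7: INC d by 7): {d=26}
  after event 3 (t=12: DEC c by 8): {c=-8, d=26}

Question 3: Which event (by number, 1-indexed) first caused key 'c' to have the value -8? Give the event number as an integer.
Answer: 3

Derivation:
Looking for first event where c becomes -8:
  event 3: c (absent) -> -8  <-- first match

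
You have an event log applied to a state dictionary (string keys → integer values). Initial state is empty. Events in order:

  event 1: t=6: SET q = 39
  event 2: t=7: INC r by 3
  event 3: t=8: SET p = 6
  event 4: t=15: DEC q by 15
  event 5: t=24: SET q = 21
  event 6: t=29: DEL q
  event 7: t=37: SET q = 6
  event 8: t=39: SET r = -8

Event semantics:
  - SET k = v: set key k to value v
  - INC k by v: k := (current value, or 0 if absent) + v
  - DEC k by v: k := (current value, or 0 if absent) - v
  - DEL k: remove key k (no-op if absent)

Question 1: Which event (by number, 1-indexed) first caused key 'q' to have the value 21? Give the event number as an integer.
Answer: 5

Derivation:
Looking for first event where q becomes 21:
  event 1: q = 39
  event 2: q = 39
  event 3: q = 39
  event 4: q = 24
  event 5: q 24 -> 21  <-- first match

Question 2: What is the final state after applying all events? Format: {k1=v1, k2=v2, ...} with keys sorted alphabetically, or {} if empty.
  after event 1 (t=6: SET q = 39): {q=39}
  after event 2 (t=7: INC r by 3): {q=39, r=3}
  after event 3 (t=8: SET p = 6): {p=6, q=39, r=3}
  after event 4 (t=15: DEC q by 15): {p=6, q=24, r=3}
  after event 5 (t=24: SET q = 21): {p=6, q=21, r=3}
  after event 6 (t=29: DEL q): {p=6, r=3}
  after event 7 (t=37: SET q = 6): {p=6, q=6, r=3}
  after event 8 (t=39: SET r = -8): {p=6, q=6, r=-8}

Answer: {p=6, q=6, r=-8}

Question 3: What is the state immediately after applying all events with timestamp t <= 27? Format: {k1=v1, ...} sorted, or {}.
Apply events with t <= 27 (5 events):
  after event 1 (t=6: SET q = 39): {q=39}
  after event 2 (t=7: INC r by 3): {q=39, r=3}
  after event 3 (t=8: SET p = 6): {p=6, q=39, r=3}
  after event 4 (t=15: DEC q by 15): {p=6, q=24, r=3}
  after event 5 (t=24: SET q = 21): {p=6, q=21, r=3}

Answer: {p=6, q=21, r=3}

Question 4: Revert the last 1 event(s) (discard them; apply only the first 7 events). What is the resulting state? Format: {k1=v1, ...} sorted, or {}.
Answer: {p=6, q=6, r=3}

Derivation:
Keep first 7 events (discard last 1):
  after event 1 (t=6: SET q = 39): {q=39}
  after event 2 (t=7: INC r by 3): {q=39, r=3}
  after event 3 (t=8: SET p = 6): {p=6, q=39, r=3}
  after event 4 (t=15: DEC q by 15): {p=6, q=24, r=3}
  after event 5 (t=24: SET q = 21): {p=6, q=21, r=3}
  after event 6 (t=29: DEL q): {p=6, r=3}
  after event 7 (t=37: SET q = 6): {p=6, q=6, r=3}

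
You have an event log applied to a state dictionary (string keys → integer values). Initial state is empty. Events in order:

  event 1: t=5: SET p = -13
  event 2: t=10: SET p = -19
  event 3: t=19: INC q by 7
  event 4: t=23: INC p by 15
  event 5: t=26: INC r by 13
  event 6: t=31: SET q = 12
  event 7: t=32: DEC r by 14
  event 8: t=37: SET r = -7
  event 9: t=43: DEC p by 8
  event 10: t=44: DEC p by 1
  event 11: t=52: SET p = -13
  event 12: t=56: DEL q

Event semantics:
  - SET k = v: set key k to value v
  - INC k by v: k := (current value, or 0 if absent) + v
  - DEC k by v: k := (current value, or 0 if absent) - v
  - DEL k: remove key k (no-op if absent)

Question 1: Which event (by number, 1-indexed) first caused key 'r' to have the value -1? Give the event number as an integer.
Answer: 7

Derivation:
Looking for first event where r becomes -1:
  event 5: r = 13
  event 6: r = 13
  event 7: r 13 -> -1  <-- first match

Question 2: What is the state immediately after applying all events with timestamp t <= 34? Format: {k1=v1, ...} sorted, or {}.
Apply events with t <= 34 (7 events):
  after event 1 (t=5: SET p = -13): {p=-13}
  after event 2 (t=10: SET p = -19): {p=-19}
  after event 3 (t=19: INC q by 7): {p=-19, q=7}
  after event 4 (t=23: INC p by 15): {p=-4, q=7}
  after event 5 (t=26: INC r by 13): {p=-4, q=7, r=13}
  after event 6 (t=31: SET q = 12): {p=-4, q=12, r=13}
  after event 7 (t=32: DEC r by 14): {p=-4, q=12, r=-1}

Answer: {p=-4, q=12, r=-1}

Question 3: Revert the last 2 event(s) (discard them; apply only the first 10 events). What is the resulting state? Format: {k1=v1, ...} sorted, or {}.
Answer: {p=-13, q=12, r=-7}

Derivation:
Keep first 10 events (discard last 2):
  after event 1 (t=5: SET p = -13): {p=-13}
  after event 2 (t=10: SET p = -19): {p=-19}
  after event 3 (t=19: INC q by 7): {p=-19, q=7}
  after event 4 (t=23: INC p by 15): {p=-4, q=7}
  after event 5 (t=26: INC r by 13): {p=-4, q=7, r=13}
  after event 6 (t=31: SET q = 12): {p=-4, q=12, r=13}
  after event 7 (t=32: DEC r by 14): {p=-4, q=12, r=-1}
  after event 8 (t=37: SET r = -7): {p=-4, q=12, r=-7}
  after event 9 (t=43: DEC p by 8): {p=-12, q=12, r=-7}
  after event 10 (t=44: DEC p by 1): {p=-13, q=12, r=-7}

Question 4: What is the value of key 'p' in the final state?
Answer: -13

Derivation:
Track key 'p' through all 12 events:
  event 1 (t=5: SET p = -13): p (absent) -> -13
  event 2 (t=10: SET p = -19): p -13 -> -19
  event 3 (t=19: INC q by 7): p unchanged
  event 4 (t=23: INC p by 15): p -19 -> -4
  event 5 (t=26: INC r by 13): p unchanged
  event 6 (t=31: SET q = 12): p unchanged
  event 7 (t=32: DEC r by 14): p unchanged
  event 8 (t=37: SET r = -7): p unchanged
  event 9 (t=43: DEC p by 8): p -4 -> -12
  event 10 (t=44: DEC p by 1): p -12 -> -13
  event 11 (t=52: SET p = -13): p -13 -> -13
  event 12 (t=56: DEL q): p unchanged
Final: p = -13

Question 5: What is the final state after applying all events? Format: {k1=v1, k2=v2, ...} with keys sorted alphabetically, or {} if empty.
Answer: {p=-13, r=-7}

Derivation:
  after event 1 (t=5: SET p = -13): {p=-13}
  after event 2 (t=10: SET p = -19): {p=-19}
  after event 3 (t=19: INC q by 7): {p=-19, q=7}
  after event 4 (t=23: INC p by 15): {p=-4, q=7}
  after event 5 (t=26: INC r by 13): {p=-4, q=7, r=13}
  after event 6 (t=31: SET q = 12): {p=-4, q=12, r=13}
  after event 7 (t=32: DEC r by 14): {p=-4, q=12, r=-1}
  after event 8 (t=37: SET r = -7): {p=-4, q=12, r=-7}
  after event 9 (t=43: DEC p by 8): {p=-12, q=12, r=-7}
  after event 10 (t=44: DEC p by 1): {p=-13, q=12, r=-7}
  after event 11 (t=52: SET p = -13): {p=-13, q=12, r=-7}
  after event 12 (t=56: DEL q): {p=-13, r=-7}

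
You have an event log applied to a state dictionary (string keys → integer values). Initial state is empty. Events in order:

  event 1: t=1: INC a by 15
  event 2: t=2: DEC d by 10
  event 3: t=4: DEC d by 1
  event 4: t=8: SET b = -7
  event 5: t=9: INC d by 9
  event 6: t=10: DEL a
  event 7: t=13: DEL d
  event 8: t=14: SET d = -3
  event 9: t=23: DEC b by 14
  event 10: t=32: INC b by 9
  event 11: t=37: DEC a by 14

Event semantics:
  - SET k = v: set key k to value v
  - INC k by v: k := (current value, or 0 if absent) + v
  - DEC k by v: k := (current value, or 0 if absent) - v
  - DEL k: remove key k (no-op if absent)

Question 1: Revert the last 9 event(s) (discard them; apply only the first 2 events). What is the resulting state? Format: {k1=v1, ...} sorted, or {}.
Answer: {a=15, d=-10}

Derivation:
Keep first 2 events (discard last 9):
  after event 1 (t=1: INC a by 15): {a=15}
  after event 2 (t=2: DEC d by 10): {a=15, d=-10}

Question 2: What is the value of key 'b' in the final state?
Answer: -12

Derivation:
Track key 'b' through all 11 events:
  event 1 (t=1: INC a by 15): b unchanged
  event 2 (t=2: DEC d by 10): b unchanged
  event 3 (t=4: DEC d by 1): b unchanged
  event 4 (t=8: SET b = -7): b (absent) -> -7
  event 5 (t=9: INC d by 9): b unchanged
  event 6 (t=10: DEL a): b unchanged
  event 7 (t=13: DEL d): b unchanged
  event 8 (t=14: SET d = -3): b unchanged
  event 9 (t=23: DEC b by 14): b -7 -> -21
  event 10 (t=32: INC b by 9): b -21 -> -12
  event 11 (t=37: DEC a by 14): b unchanged
Final: b = -12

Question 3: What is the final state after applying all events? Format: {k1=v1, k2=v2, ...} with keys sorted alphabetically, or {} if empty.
  after event 1 (t=1: INC a by 15): {a=15}
  after event 2 (t=2: DEC d by 10): {a=15, d=-10}
  after event 3 (t=4: DEC d by 1): {a=15, d=-11}
  after event 4 (t=8: SET b = -7): {a=15, b=-7, d=-11}
  after event 5 (t=9: INC d by 9): {a=15, b=-7, d=-2}
  after event 6 (t=10: DEL a): {b=-7, d=-2}
  after event 7 (t=13: DEL d): {b=-7}
  after event 8 (t=14: SET d = -3): {b=-7, d=-3}
  after event 9 (t=23: DEC b by 14): {b=-21, d=-3}
  after event 10 (t=32: INC b by 9): {b=-12, d=-3}
  after event 11 (t=37: DEC a by 14): {a=-14, b=-12, d=-3}

Answer: {a=-14, b=-12, d=-3}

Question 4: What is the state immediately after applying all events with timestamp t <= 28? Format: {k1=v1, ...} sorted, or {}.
Answer: {b=-21, d=-3}

Derivation:
Apply events with t <= 28 (9 events):
  after event 1 (t=1: INC a by 15): {a=15}
  after event 2 (t=2: DEC d by 10): {a=15, d=-10}
  after event 3 (t=4: DEC d by 1): {a=15, d=-11}
  after event 4 (t=8: SET b = -7): {a=15, b=-7, d=-11}
  after event 5 (t=9: INC d by 9): {a=15, b=-7, d=-2}
  after event 6 (t=10: DEL a): {b=-7, d=-2}
  after event 7 (t=13: DEL d): {b=-7}
  after event 8 (t=14: SET d = -3): {b=-7, d=-3}
  after event 9 (t=23: DEC b by 14): {b=-21, d=-3}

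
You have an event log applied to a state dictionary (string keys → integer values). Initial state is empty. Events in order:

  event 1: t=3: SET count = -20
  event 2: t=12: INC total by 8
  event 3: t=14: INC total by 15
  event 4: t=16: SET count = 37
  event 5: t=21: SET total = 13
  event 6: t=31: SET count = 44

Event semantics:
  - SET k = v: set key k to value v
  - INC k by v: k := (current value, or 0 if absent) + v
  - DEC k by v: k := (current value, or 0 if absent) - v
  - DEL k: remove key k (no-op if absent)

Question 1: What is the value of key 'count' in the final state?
Answer: 44

Derivation:
Track key 'count' through all 6 events:
  event 1 (t=3: SET count = -20): count (absent) -> -20
  event 2 (t=12: INC total by 8): count unchanged
  event 3 (t=14: INC total by 15): count unchanged
  event 4 (t=16: SET count = 37): count -20 -> 37
  event 5 (t=21: SET total = 13): count unchanged
  event 6 (t=31: SET count = 44): count 37 -> 44
Final: count = 44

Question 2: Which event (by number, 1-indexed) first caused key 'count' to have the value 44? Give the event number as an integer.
Looking for first event where count becomes 44:
  event 1: count = -20
  event 2: count = -20
  event 3: count = -20
  event 4: count = 37
  event 5: count = 37
  event 6: count 37 -> 44  <-- first match

Answer: 6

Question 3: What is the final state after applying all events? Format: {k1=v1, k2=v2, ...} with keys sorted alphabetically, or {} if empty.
  after event 1 (t=3: SET count = -20): {count=-20}
  after event 2 (t=12: INC total by 8): {count=-20, total=8}
  after event 3 (t=14: INC total by 15): {count=-20, total=23}
  after event 4 (t=16: SET count = 37): {count=37, total=23}
  after event 5 (t=21: SET total = 13): {count=37, total=13}
  after event 6 (t=31: SET count = 44): {count=44, total=13}

Answer: {count=44, total=13}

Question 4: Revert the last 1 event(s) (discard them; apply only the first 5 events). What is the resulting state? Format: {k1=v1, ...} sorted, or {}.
Answer: {count=37, total=13}

Derivation:
Keep first 5 events (discard last 1):
  after event 1 (t=3: SET count = -20): {count=-20}
  after event 2 (t=12: INC total by 8): {count=-20, total=8}
  after event 3 (t=14: INC total by 15): {count=-20, total=23}
  after event 4 (t=16: SET count = 37): {count=37, total=23}
  after event 5 (t=21: SET total = 13): {count=37, total=13}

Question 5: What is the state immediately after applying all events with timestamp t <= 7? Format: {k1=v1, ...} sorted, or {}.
Apply events with t <= 7 (1 events):
  after event 1 (t=3: SET count = -20): {count=-20}

Answer: {count=-20}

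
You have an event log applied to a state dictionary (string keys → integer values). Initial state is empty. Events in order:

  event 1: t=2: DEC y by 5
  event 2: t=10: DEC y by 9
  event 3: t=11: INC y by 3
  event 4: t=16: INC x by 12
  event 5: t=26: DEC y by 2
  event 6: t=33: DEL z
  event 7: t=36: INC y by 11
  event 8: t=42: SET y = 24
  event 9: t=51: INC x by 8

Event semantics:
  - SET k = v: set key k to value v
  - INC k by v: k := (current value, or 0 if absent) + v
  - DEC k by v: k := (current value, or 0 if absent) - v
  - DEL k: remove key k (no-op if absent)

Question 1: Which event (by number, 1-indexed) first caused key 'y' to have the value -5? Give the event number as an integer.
Looking for first event where y becomes -5:
  event 1: y (absent) -> -5  <-- first match

Answer: 1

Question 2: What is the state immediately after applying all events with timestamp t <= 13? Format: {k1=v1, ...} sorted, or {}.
Apply events with t <= 13 (3 events):
  after event 1 (t=2: DEC y by 5): {y=-5}
  after event 2 (t=10: DEC y by 9): {y=-14}
  after event 3 (t=11: INC y by 3): {y=-11}

Answer: {y=-11}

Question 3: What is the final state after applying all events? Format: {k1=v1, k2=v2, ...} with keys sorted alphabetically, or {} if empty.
  after event 1 (t=2: DEC y by 5): {y=-5}
  after event 2 (t=10: DEC y by 9): {y=-14}
  after event 3 (t=11: INC y by 3): {y=-11}
  after event 4 (t=16: INC x by 12): {x=12, y=-11}
  after event 5 (t=26: DEC y by 2): {x=12, y=-13}
  after event 6 (t=33: DEL z): {x=12, y=-13}
  after event 7 (t=36: INC y by 11): {x=12, y=-2}
  after event 8 (t=42: SET y = 24): {x=12, y=24}
  after event 9 (t=51: INC x by 8): {x=20, y=24}

Answer: {x=20, y=24}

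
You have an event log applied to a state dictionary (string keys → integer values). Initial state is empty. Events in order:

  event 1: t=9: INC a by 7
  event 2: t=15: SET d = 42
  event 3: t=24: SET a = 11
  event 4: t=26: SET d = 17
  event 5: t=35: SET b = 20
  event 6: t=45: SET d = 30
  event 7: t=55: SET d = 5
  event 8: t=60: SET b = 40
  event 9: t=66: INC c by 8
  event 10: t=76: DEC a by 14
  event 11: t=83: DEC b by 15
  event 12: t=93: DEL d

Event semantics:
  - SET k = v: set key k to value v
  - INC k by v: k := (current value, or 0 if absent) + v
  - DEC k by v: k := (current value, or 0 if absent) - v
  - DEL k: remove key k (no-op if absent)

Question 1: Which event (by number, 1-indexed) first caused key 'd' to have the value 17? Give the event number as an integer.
Looking for first event where d becomes 17:
  event 2: d = 42
  event 3: d = 42
  event 4: d 42 -> 17  <-- first match

Answer: 4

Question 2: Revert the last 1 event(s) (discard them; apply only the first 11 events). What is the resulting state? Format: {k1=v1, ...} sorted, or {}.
Answer: {a=-3, b=25, c=8, d=5}

Derivation:
Keep first 11 events (discard last 1):
  after event 1 (t=9: INC a by 7): {a=7}
  after event 2 (t=15: SET d = 42): {a=7, d=42}
  after event 3 (t=24: SET a = 11): {a=11, d=42}
  after event 4 (t=26: SET d = 17): {a=11, d=17}
  after event 5 (t=35: SET b = 20): {a=11, b=20, d=17}
  after event 6 (t=45: SET d = 30): {a=11, b=20, d=30}
  after event 7 (t=55: SET d = 5): {a=11, b=20, d=5}
  after event 8 (t=60: SET b = 40): {a=11, b=40, d=5}
  after event 9 (t=66: INC c by 8): {a=11, b=40, c=8, d=5}
  after event 10 (t=76: DEC a by 14): {a=-3, b=40, c=8, d=5}
  after event 11 (t=83: DEC b by 15): {a=-3, b=25, c=8, d=5}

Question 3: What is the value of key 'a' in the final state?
Answer: -3

Derivation:
Track key 'a' through all 12 events:
  event 1 (t=9: INC a by 7): a (absent) -> 7
  event 2 (t=15: SET d = 42): a unchanged
  event 3 (t=24: SET a = 11): a 7 -> 11
  event 4 (t=26: SET d = 17): a unchanged
  event 5 (t=35: SET b = 20): a unchanged
  event 6 (t=45: SET d = 30): a unchanged
  event 7 (t=55: SET d = 5): a unchanged
  event 8 (t=60: SET b = 40): a unchanged
  event 9 (t=66: INC c by 8): a unchanged
  event 10 (t=76: DEC a by 14): a 11 -> -3
  event 11 (t=83: DEC b by 15): a unchanged
  event 12 (t=93: DEL d): a unchanged
Final: a = -3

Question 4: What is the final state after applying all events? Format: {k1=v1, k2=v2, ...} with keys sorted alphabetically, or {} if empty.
  after event 1 (t=9: INC a by 7): {a=7}
  after event 2 (t=15: SET d = 42): {a=7, d=42}
  after event 3 (t=24: SET a = 11): {a=11, d=42}
  after event 4 (t=26: SET d = 17): {a=11, d=17}
  after event 5 (t=35: SET b = 20): {a=11, b=20, d=17}
  after event 6 (t=45: SET d = 30): {a=11, b=20, d=30}
  after event 7 (t=55: SET d = 5): {a=11, b=20, d=5}
  after event 8 (t=60: SET b = 40): {a=11, b=40, d=5}
  after event 9 (t=66: INC c by 8): {a=11, b=40, c=8, d=5}
  after event 10 (t=76: DEC a by 14): {a=-3, b=40, c=8, d=5}
  after event 11 (t=83: DEC b by 15): {a=-3, b=25, c=8, d=5}
  after event 12 (t=93: DEL d): {a=-3, b=25, c=8}

Answer: {a=-3, b=25, c=8}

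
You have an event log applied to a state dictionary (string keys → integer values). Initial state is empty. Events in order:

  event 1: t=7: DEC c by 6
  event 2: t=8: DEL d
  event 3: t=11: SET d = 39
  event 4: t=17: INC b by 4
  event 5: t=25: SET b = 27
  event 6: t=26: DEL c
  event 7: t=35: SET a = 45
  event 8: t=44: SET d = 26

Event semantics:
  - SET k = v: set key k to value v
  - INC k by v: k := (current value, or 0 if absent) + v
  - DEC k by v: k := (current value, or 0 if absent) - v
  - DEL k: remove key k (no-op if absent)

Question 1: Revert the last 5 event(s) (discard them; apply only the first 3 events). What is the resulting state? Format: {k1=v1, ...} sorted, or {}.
Answer: {c=-6, d=39}

Derivation:
Keep first 3 events (discard last 5):
  after event 1 (t=7: DEC c by 6): {c=-6}
  after event 2 (t=8: DEL d): {c=-6}
  after event 3 (t=11: SET d = 39): {c=-6, d=39}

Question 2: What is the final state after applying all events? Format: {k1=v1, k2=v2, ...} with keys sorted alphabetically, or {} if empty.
  after event 1 (t=7: DEC c by 6): {c=-6}
  after event 2 (t=8: DEL d): {c=-6}
  after event 3 (t=11: SET d = 39): {c=-6, d=39}
  after event 4 (t=17: INC b by 4): {b=4, c=-6, d=39}
  after event 5 (t=25: SET b = 27): {b=27, c=-6, d=39}
  after event 6 (t=26: DEL c): {b=27, d=39}
  after event 7 (t=35: SET a = 45): {a=45, b=27, d=39}
  after event 8 (t=44: SET d = 26): {a=45, b=27, d=26}

Answer: {a=45, b=27, d=26}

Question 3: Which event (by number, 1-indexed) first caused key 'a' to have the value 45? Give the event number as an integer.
Looking for first event where a becomes 45:
  event 7: a (absent) -> 45  <-- first match

Answer: 7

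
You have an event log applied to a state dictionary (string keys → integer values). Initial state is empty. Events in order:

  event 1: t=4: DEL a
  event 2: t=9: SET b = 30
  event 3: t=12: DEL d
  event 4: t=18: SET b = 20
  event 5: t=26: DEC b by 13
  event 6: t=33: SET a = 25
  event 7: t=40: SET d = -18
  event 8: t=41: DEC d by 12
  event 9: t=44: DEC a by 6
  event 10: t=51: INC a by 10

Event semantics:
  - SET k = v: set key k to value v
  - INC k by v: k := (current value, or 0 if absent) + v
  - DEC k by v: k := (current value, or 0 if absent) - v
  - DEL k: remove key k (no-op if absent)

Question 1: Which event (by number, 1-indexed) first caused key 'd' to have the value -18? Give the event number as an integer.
Looking for first event where d becomes -18:
  event 7: d (absent) -> -18  <-- first match

Answer: 7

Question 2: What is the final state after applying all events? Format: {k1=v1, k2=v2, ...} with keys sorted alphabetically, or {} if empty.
  after event 1 (t=4: DEL a): {}
  after event 2 (t=9: SET b = 30): {b=30}
  after event 3 (t=12: DEL d): {b=30}
  after event 4 (t=18: SET b = 20): {b=20}
  after event 5 (t=26: DEC b by 13): {b=7}
  after event 6 (t=33: SET a = 25): {a=25, b=7}
  after event 7 (t=40: SET d = -18): {a=25, b=7, d=-18}
  after event 8 (t=41: DEC d by 12): {a=25, b=7, d=-30}
  after event 9 (t=44: DEC a by 6): {a=19, b=7, d=-30}
  after event 10 (t=51: INC a by 10): {a=29, b=7, d=-30}

Answer: {a=29, b=7, d=-30}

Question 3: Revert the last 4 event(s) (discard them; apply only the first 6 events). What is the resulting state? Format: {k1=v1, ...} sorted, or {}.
Answer: {a=25, b=7}

Derivation:
Keep first 6 events (discard last 4):
  after event 1 (t=4: DEL a): {}
  after event 2 (t=9: SET b = 30): {b=30}
  after event 3 (t=12: DEL d): {b=30}
  after event 4 (t=18: SET b = 20): {b=20}
  after event 5 (t=26: DEC b by 13): {b=7}
  after event 6 (t=33: SET a = 25): {a=25, b=7}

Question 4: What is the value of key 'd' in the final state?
Track key 'd' through all 10 events:
  event 1 (t=4: DEL a): d unchanged
  event 2 (t=9: SET b = 30): d unchanged
  event 3 (t=12: DEL d): d (absent) -> (absent)
  event 4 (t=18: SET b = 20): d unchanged
  event 5 (t=26: DEC b by 13): d unchanged
  event 6 (t=33: SET a = 25): d unchanged
  event 7 (t=40: SET d = -18): d (absent) -> -18
  event 8 (t=41: DEC d by 12): d -18 -> -30
  event 9 (t=44: DEC a by 6): d unchanged
  event 10 (t=51: INC a by 10): d unchanged
Final: d = -30

Answer: -30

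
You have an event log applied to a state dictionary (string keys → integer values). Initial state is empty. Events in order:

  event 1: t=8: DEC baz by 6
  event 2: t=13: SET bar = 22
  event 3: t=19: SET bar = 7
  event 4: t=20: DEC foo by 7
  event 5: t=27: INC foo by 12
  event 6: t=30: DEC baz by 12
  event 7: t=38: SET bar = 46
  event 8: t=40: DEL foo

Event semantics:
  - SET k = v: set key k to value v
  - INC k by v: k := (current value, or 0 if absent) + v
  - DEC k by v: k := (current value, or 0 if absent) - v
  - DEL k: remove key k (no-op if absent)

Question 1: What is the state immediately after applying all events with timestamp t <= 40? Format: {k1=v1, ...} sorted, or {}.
Apply events with t <= 40 (8 events):
  after event 1 (t=8: DEC baz by 6): {baz=-6}
  after event 2 (t=13: SET bar = 22): {bar=22, baz=-6}
  after event 3 (t=19: SET bar = 7): {bar=7, baz=-6}
  after event 4 (t=20: DEC foo by 7): {bar=7, baz=-6, foo=-7}
  after event 5 (t=27: INC foo by 12): {bar=7, baz=-6, foo=5}
  after event 6 (t=30: DEC baz by 12): {bar=7, baz=-18, foo=5}
  after event 7 (t=38: SET bar = 46): {bar=46, baz=-18, foo=5}
  after event 8 (t=40: DEL foo): {bar=46, baz=-18}

Answer: {bar=46, baz=-18}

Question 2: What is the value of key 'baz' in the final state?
Track key 'baz' through all 8 events:
  event 1 (t=8: DEC baz by 6): baz (absent) -> -6
  event 2 (t=13: SET bar = 22): baz unchanged
  event 3 (t=19: SET bar = 7): baz unchanged
  event 4 (t=20: DEC foo by 7): baz unchanged
  event 5 (t=27: INC foo by 12): baz unchanged
  event 6 (t=30: DEC baz by 12): baz -6 -> -18
  event 7 (t=38: SET bar = 46): baz unchanged
  event 8 (t=40: DEL foo): baz unchanged
Final: baz = -18

Answer: -18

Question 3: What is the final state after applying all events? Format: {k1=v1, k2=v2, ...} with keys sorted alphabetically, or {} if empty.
Answer: {bar=46, baz=-18}

Derivation:
  after event 1 (t=8: DEC baz by 6): {baz=-6}
  after event 2 (t=13: SET bar = 22): {bar=22, baz=-6}
  after event 3 (t=19: SET bar = 7): {bar=7, baz=-6}
  after event 4 (t=20: DEC foo by 7): {bar=7, baz=-6, foo=-7}
  after event 5 (t=27: INC foo by 12): {bar=7, baz=-6, foo=5}
  after event 6 (t=30: DEC baz by 12): {bar=7, baz=-18, foo=5}
  after event 7 (t=38: SET bar = 46): {bar=46, baz=-18, foo=5}
  after event 8 (t=40: DEL foo): {bar=46, baz=-18}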